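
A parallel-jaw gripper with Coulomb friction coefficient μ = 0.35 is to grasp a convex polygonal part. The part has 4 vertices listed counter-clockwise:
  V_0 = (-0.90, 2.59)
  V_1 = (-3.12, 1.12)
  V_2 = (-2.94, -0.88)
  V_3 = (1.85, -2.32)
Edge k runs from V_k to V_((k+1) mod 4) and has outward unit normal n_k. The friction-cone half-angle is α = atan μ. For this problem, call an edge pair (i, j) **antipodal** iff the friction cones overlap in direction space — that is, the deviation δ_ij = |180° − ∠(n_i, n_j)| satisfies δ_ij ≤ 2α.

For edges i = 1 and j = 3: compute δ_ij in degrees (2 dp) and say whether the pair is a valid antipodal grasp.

δ = 24.11°, valid

α = atan 0.35 = 19.29°;  2α = 38.58°
edge 1: e_1 = (+0.18, -2.00);  n_1 = (-0.9960, -0.0896)
edge 3: e_3 = (-2.75, +4.91);  n_3 = (+0.8725, +0.4887)
∠(n_1, n_3) = 155.89°
δ = |180° − 155.89°| = 24.11°
24.11° ≤ 2α = 38.58°  →  valid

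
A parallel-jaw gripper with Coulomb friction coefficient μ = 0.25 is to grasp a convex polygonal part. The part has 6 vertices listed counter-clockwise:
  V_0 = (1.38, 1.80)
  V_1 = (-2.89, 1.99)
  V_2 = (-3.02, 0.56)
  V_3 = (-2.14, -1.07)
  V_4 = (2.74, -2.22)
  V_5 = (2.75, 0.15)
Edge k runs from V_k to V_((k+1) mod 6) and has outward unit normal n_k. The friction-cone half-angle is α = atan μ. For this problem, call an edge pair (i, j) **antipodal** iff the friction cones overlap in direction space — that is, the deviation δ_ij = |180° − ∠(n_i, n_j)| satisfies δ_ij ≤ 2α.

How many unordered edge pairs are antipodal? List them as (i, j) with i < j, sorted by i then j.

α = atan 0.25 = 14.04°;  2α = 28.07°
n_0 = (+0.0445, +0.9990)
n_1 = (-0.9959, +0.0905)
n_2 = (-0.8800, -0.4751)
n_3 = (-0.2294, -0.9733)
n_4 = (+1.0000, -0.0042)
n_5 = (+0.7694, +0.6388)
  (0,1): δ = 92.65°  ·
  (0,2): δ = 59.09°  ·
  (0,3): δ = 10.71°  ✓
  (0,4): δ = 92.31°  ·
  (0,5): δ = 132.25°  ·
  (1,2): δ = 146.44°  ·
  (1,3): δ = 98.07°  ·
  (1,4): δ = 4.95°  ✓
  (1,5): δ = 44.90°  ·
  (2,3): δ = 131.62°  ·
  (2,4): δ = 28.61°  ·
  (2,5): δ = 11.34°  ✓
  (3,4): δ = 76.98°  ·
  (3,5): δ = 37.04°  ·
  (4,5): δ = 140.06°  ·
antipodal pairs: 3

count = 3; pairs: (0,3), (1,4), (2,5)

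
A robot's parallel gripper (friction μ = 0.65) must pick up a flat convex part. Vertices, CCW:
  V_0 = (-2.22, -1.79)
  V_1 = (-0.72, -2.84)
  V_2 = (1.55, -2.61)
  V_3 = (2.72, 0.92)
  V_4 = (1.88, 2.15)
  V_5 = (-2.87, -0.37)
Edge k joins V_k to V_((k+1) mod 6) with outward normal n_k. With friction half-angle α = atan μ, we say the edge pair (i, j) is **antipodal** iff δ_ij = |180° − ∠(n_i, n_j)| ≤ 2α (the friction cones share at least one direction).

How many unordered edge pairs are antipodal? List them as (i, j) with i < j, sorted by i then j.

α = atan 0.65 = 33.02°;  2α = 66.05°
n_0 = (-0.5735, -0.8192)
n_1 = (+0.1008, -0.9949)
n_2 = (+0.9492, -0.3146)
n_3 = (+0.8258, +0.5640)
n_4 = (-0.4687, +0.8834)
n_5 = (-0.9093, -0.4162)
  (0,1): δ = 139.22°  ·
  (0,2): δ = 73.35°  ·
  (0,3): δ = 20.68°  ✓
  (0,4): δ = 62.94°  ✓
  (0,5): δ = 149.59°  ·
  (1,2): δ = 114.12°  ·
  (1,3): δ = 61.46°  ✓
  (1,4): δ = 22.16°  ✓
  (1,5): δ = 108.81°  ·
  (2,3): δ = 127.33°  ·
  (2,4): δ = 43.72°  ✓
  (2,5): δ = 42.93°  ✓
  (3,4): δ = 96.38°  ·
  (3,5): δ = 9.73°  ✓
  (4,5): δ = 93.35°  ·
antipodal pairs: 7

count = 7; pairs: (0,3), (0,4), (1,3), (1,4), (2,4), (2,5), (3,5)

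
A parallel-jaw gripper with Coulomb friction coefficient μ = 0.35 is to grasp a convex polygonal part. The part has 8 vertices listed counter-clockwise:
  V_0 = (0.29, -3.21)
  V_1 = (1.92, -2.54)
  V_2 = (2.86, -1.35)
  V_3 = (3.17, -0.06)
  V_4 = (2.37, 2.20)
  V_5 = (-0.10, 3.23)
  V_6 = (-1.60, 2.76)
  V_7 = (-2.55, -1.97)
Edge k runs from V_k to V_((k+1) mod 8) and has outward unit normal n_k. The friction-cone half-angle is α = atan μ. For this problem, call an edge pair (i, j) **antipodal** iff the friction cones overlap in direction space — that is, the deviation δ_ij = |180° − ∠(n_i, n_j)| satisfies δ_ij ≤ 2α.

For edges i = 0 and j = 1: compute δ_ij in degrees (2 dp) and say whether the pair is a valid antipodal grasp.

α = atan 0.35 = 19.29°;  2α = 38.58°
edge 0: e_0 = (+1.63, +0.67);  n_0 = (+0.3802, -0.9249)
edge 1: e_1 = (+0.94, +1.19);  n_1 = (+0.7847, -0.6199)
∠(n_0, n_1) = 29.35°
δ = |180° − 29.35°| = 150.65°
150.65° > 2α = 38.58°  →  invalid

δ = 150.65°, invalid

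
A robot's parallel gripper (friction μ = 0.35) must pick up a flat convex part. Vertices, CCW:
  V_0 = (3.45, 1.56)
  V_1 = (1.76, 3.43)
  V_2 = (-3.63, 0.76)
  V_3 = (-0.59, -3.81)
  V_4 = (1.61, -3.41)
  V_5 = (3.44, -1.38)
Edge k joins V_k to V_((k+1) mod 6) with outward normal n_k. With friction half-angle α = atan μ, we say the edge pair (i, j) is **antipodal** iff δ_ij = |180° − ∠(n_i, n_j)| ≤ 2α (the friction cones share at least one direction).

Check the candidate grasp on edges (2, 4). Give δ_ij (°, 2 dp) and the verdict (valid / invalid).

α = atan 0.35 = 19.29°;  2α = 38.58°
edge 2: e_2 = (+3.04, -4.57);  n_2 = (-0.8326, -0.5539)
edge 4: e_4 = (+1.83, +2.03);  n_4 = (+0.7427, -0.6696)
∠(n_2, n_4) = 104.33°
δ = |180° − 104.33°| = 75.67°
75.67° > 2α = 38.58°  →  invalid

δ = 75.67°, invalid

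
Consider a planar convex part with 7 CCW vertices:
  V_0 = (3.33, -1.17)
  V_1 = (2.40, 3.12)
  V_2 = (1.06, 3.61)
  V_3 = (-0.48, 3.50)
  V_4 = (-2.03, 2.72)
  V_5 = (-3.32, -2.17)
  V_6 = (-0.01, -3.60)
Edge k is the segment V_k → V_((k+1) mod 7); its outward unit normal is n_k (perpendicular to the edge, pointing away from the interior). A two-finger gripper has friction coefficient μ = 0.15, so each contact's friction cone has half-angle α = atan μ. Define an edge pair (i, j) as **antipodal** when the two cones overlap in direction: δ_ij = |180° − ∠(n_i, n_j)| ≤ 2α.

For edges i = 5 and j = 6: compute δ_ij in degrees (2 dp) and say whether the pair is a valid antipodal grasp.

δ = 120.60°, invalid

α = atan 0.15 = 8.53°;  2α = 17.06°
edge 5: e_5 = (+3.31, -1.43);  n_5 = (-0.3966, -0.9180)
edge 6: e_6 = (+3.34, +2.43);  n_6 = (+0.5883, -0.8086)
∠(n_5, n_6) = 59.40°
δ = |180° − 59.40°| = 120.60°
120.60° > 2α = 17.06°  →  invalid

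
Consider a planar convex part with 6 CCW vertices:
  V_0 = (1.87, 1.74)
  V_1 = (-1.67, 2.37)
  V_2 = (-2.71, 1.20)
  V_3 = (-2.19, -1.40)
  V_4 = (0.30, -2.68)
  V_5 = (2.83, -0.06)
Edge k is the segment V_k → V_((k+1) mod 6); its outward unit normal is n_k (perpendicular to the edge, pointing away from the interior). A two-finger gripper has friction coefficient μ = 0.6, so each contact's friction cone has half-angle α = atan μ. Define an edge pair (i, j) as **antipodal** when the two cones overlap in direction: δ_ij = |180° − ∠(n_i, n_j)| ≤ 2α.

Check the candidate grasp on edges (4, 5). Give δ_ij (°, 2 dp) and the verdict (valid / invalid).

δ = 107.93°, invalid

α = atan 0.6 = 30.96°;  2α = 61.93°
edge 4: e_4 = (+2.53, +2.62);  n_4 = (+0.7194, -0.6946)
edge 5: e_5 = (-0.96, +1.80);  n_5 = (+0.8824, +0.4706)
∠(n_4, n_5) = 72.07°
δ = |180° − 72.07°| = 107.93°
107.93° > 2α = 61.93°  →  invalid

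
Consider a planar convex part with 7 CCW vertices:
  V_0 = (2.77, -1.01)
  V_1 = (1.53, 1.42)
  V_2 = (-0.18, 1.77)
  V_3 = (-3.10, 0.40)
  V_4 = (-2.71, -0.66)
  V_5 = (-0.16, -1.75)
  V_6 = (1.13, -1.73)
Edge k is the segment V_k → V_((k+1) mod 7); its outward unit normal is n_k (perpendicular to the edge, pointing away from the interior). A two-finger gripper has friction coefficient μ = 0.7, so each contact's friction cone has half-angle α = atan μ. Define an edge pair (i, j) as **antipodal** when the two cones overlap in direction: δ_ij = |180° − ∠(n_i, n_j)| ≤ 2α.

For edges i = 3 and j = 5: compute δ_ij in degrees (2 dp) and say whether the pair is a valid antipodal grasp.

α = atan 0.7 = 34.99°;  2α = 69.98°
edge 3: e_3 = (+0.39, -1.06);  n_3 = (-0.9385, -0.3453)
edge 5: e_5 = (+1.29, +0.02);  n_5 = (+0.0155, -0.9999)
∠(n_3, n_5) = 70.69°
δ = |180° − 70.69°| = 109.31°
109.31° > 2α = 69.98°  →  invalid

δ = 109.31°, invalid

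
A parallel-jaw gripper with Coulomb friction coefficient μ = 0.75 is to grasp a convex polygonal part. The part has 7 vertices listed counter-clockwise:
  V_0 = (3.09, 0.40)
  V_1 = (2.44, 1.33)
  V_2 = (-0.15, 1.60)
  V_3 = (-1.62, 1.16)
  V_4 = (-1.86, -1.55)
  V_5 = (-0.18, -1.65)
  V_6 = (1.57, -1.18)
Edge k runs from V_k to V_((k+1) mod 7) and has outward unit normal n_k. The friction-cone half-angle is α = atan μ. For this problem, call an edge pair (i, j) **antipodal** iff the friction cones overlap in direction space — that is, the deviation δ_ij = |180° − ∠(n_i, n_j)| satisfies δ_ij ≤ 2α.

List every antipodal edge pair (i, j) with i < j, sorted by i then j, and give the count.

count = 11; pairs: (0,3), (0,4), (0,5), (1,4), (1,5), (1,6), (2,4), (2,5), (2,6), (3,5), (3,6)

α = atan 0.75 = 36.87°;  2α = 73.74°
n_0 = (+0.8196, +0.5729)
n_1 = (+0.1037, +0.9946)
n_2 = (-0.2867, +0.9580)
n_3 = (-0.9961, +0.0882)
n_4 = (-0.0594, -0.9982)
n_5 = (+0.2594, -0.9658)
n_6 = (+0.7207, -0.6933)
  (0,1): δ = 130.90°  ·
  (0,2): δ = 108.29°  ·
  (0,3): δ = 40.01°  ✓
  (0,4): δ = 51.64°  ✓
  (0,5): δ = 70.08°  ✓
  (0,6): δ = 101.16°  ·
  (1,2): δ = 157.39°  ·
  (1,3): δ = 89.11°  ·
  (1,4): δ = 2.54°  ✓
  (1,5): δ = 20.98°  ✓
  (1,6): δ = 52.06°  ✓
  (2,3): δ = 111.72°  ·
  (2,4): δ = 20.07°  ✓
  (2,5): δ = 1.63°  ✓
  (2,6): δ = 29.45°  ✓
  (3,4): δ = 88.35°  ·
  (3,5): δ = 69.91°  ✓
  (3,6): δ = 38.83°  ✓
  (4,5): δ = 161.56°  ·
  (4,6): δ = 130.48°  ·
  (5,6): δ = 148.92°  ·
antipodal pairs: 11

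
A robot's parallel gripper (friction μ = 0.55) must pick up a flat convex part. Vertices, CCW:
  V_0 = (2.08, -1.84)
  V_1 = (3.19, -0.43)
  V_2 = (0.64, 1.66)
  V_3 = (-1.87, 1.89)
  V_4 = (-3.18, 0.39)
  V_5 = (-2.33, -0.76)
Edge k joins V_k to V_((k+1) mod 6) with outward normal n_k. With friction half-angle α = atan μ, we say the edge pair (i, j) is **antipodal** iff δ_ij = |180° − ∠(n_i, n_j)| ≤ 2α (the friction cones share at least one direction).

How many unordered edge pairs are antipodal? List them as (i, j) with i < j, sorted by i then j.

count = 6; pairs: (0,2), (0,3), (1,4), (1,5), (2,4), (2,5)

α = atan 0.55 = 28.81°;  2α = 57.62°
n_0 = (+0.7857, -0.6186)
n_1 = (+0.6339, +0.7734)
n_2 = (+0.0913, +0.9958)
n_3 = (-0.7532, +0.6578)
n_4 = (-0.8042, -0.5944)
n_5 = (-0.2379, -0.9713)
  (0,1): δ = 91.13°  ·
  (0,2): δ = 57.02°  ✓
  (0,3): δ = 2.92°  ✓
  (0,4): δ = 74.68°  ·
  (0,5): δ = 114.45°  ·
  (1,2): δ = 145.90°  ·
  (1,3): δ = 91.79°  ·
  (1,4): δ = 14.19°  ✓
  (1,5): δ = 25.58°  ✓
  (2,3): δ = 125.90°  ·
  (2,4): δ = 48.30°  ✓
  (2,5): δ = 8.53°  ✓
  (3,4): δ = 102.40°  ·
  (3,5): δ = 62.63°  ·
  (4,5): δ = 140.23°  ·
antipodal pairs: 6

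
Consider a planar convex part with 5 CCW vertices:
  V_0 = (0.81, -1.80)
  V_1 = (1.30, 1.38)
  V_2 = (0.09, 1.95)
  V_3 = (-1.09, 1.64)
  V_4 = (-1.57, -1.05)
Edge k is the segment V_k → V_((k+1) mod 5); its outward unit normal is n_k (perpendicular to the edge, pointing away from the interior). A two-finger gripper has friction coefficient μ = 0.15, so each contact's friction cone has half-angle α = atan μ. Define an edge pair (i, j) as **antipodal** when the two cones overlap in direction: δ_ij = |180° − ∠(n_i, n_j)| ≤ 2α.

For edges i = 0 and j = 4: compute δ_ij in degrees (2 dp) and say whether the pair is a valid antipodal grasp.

δ = 81.27°, invalid

α = atan 0.15 = 8.53°;  2α = 17.06°
edge 0: e_0 = (+0.49, +3.18);  n_0 = (+0.9883, -0.1523)
edge 4: e_4 = (+2.38, -0.75);  n_4 = (-0.3006, -0.9538)
∠(n_0, n_4) = 98.73°
δ = |180° − 98.73°| = 81.27°
81.27° > 2α = 17.06°  →  invalid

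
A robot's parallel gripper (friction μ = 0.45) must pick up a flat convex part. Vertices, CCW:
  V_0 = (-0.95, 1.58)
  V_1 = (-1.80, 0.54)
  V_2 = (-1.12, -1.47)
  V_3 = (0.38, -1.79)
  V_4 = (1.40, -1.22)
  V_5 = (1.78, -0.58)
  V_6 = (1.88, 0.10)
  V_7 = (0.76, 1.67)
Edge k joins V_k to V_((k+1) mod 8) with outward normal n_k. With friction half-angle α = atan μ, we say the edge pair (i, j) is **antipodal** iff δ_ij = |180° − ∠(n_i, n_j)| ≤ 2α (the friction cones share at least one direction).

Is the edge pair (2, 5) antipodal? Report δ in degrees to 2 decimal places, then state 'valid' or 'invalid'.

δ = 86.32°, invalid

α = atan 0.45 = 24.23°;  2α = 48.46°
edge 2: e_2 = (+1.50, -0.32);  n_2 = (-0.2086, -0.9780)
edge 5: e_5 = (+0.10, +0.68);  n_5 = (+0.9894, -0.1455)
∠(n_2, n_5) = 93.68°
δ = |180° − 93.68°| = 86.32°
86.32° > 2α = 48.46°  →  invalid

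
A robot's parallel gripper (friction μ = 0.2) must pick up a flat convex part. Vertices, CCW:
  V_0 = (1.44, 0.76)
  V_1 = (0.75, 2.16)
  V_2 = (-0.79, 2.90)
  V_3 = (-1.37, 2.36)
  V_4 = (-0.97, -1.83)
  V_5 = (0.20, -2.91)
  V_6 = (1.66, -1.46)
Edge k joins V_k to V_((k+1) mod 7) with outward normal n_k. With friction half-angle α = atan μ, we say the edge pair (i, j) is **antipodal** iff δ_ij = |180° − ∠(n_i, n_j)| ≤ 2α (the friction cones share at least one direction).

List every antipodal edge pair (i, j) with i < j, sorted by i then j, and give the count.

count = 5; pairs: (0,3), (0,4), (1,4), (2,5), (3,6)

α = atan 0.2 = 11.31°;  2α = 22.62°
n_0 = (+0.8970, +0.4421)
n_1 = (+0.4331, +0.9013)
n_2 = (-0.6814, +0.7319)
n_3 = (-0.9955, -0.0950)
n_4 = (-0.6783, -0.7348)
n_5 = (+0.7047, -0.7095)
n_6 = (+0.9951, +0.0986)
  (0,1): δ = 141.90°  ·
  (0,2): δ = 73.28°  ·
  (0,3): δ = 20.78°  ✓
  (0,4): δ = 21.05°  ✓
  (0,5): δ = 108.57°  ·
  (0,6): δ = 159.42°  ·
  (1,2): δ = 111.38°  ·
  (1,3): δ = 58.88°  ·
  (1,4): δ = 17.04°  ✓
  (1,5): δ = 70.47°  ·
  (1,6): δ = 121.32°  ·
  (2,3): δ = 127.50°  ·
  (2,4): δ = 85.66°  ·
  (2,5): δ = 1.85°  ✓
  (2,6): δ = 52.70°  ·
  (3,4): δ = 138.16°  ·
  (3,5): δ = 50.65°  ·
  (3,6): δ = 0.21°  ✓
  (4,5): δ = 92.49°  ·
  (4,6): δ = 41.63°  ·
  (5,6): δ = 129.14°  ·
antipodal pairs: 5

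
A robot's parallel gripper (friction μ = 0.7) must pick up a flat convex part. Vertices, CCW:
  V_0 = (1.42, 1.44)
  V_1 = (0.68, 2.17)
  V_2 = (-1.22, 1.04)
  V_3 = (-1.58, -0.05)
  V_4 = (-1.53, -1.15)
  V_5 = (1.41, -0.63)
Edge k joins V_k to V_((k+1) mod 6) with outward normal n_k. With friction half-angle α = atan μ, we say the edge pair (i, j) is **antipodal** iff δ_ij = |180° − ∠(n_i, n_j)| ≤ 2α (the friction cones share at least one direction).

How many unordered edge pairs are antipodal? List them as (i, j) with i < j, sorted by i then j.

α = atan 0.7 = 34.99°;  2α = 69.98°
n_0 = (+0.7023, +0.7119)
n_1 = (-0.5112, +0.8595)
n_2 = (-0.9496, +0.3136)
n_3 = (-0.9990, -0.0454)
n_4 = (+0.1742, -0.9847)
n_5 = (+1.0000, -0.0048)
  (0,1): δ = 104.65°  ·
  (0,2): δ = 63.67°  ✓
  (0,3): δ = 42.79°  ✓
  (0,4): δ = 54.64°  ✓
  (0,5): δ = 134.33°  ·
  (1,2): δ = 139.02°  ·
  (1,3): δ = 118.14°  ·
  (1,4): δ = 20.71°  ✓
  (1,5): δ = 58.98°  ✓
  (2,3): δ = 159.12°  ·
  (2,4): δ = 61.69°  ✓
  (2,5): δ = 18.00°  ✓
  (3,4): δ = 82.57°  ·
  (3,5): δ = 2.88°  ✓
  (4,5): δ = 100.31°  ·
antipodal pairs: 8

count = 8; pairs: (0,2), (0,3), (0,4), (1,4), (1,5), (2,4), (2,5), (3,5)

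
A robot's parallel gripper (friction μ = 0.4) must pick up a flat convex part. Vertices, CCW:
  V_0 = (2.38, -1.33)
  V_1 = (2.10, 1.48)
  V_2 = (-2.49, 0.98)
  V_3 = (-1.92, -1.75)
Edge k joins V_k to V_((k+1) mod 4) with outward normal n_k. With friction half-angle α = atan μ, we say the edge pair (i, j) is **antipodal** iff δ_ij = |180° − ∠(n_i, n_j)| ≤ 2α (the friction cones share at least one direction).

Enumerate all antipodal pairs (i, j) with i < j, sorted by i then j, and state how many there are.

count = 2; pairs: (0,2), (1,3)

α = atan 0.4 = 21.80°;  2α = 43.60°
n_0 = (+0.9951, +0.0992)
n_1 = (-0.1083, +0.9941)
n_2 = (-0.9789, -0.2044)
n_3 = (+0.0972, -0.9953)
  (0,1): δ = 89.47°  ·
  (0,2): δ = 6.10°  ✓
  (0,3): δ = 89.89°  ·
  (1,2): δ = 84.42°  ·
  (1,3): δ = 0.64°  ✓
  (2,3): δ = 96.21°  ·
antipodal pairs: 2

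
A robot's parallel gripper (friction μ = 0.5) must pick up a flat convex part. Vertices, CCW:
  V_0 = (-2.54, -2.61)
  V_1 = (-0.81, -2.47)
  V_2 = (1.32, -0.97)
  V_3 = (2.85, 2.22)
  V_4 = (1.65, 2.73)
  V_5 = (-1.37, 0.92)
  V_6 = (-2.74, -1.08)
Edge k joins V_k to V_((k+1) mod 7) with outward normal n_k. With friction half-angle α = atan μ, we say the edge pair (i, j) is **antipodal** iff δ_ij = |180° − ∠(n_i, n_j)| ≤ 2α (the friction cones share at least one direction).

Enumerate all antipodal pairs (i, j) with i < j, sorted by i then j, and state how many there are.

α = atan 0.5 = 26.57°;  2α = 53.13°
n_0 = (+0.0807, -0.9967)
n_1 = (+0.5758, -0.8176)
n_2 = (+0.9017, -0.4325)
n_3 = (+0.3911, +0.9203)
n_4 = (-0.5141, +0.8577)
n_5 = (-0.8250, +0.5651)
n_6 = (-0.9916, -0.1296)
  (0,1): δ = 149.47°  ·
  (0,2): δ = 120.25°  ·
  (0,3): δ = 27.65°  ✓
  (0,4): δ = 26.31°  ✓
  (0,5): δ = 50.96°  ✓
  (0,6): δ = 92.82°  ·
  (1,2): δ = 150.78°  ·
  (1,3): δ = 58.18°  ·
  (1,4): δ = 4.22°  ✓
  (1,5): δ = 20.43°  ✓
  (1,6): δ = 62.29°  ·
  (2,3): δ = 87.40°  ·
  (2,4): δ = 33.44°  ✓
  (2,5): δ = 8.79°  ✓
  (2,6): δ = 33.07°  ✓
  (3,4): δ = 126.04°  ·
  (3,5): δ = 101.39°  ·
  (3,6): δ = 59.53°  ·
  (4,5): δ = 155.35°  ·
  (4,6): δ = 113.49°  ·
  (5,6): δ = 138.14°  ·
antipodal pairs: 8

count = 8; pairs: (0,3), (0,4), (0,5), (1,4), (1,5), (2,4), (2,5), (2,6)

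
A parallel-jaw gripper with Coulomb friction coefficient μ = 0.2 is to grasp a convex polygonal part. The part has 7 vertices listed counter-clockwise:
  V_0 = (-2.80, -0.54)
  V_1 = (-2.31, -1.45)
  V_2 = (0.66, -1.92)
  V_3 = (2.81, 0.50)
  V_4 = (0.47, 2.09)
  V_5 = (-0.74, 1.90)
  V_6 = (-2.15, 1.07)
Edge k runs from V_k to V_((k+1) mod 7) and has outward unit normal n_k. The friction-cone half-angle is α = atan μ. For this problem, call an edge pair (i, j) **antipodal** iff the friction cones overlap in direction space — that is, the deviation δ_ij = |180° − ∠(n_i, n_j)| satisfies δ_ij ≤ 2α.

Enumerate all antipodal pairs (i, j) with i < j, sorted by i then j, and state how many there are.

α = atan 0.2 = 11.31°;  2α = 22.62°
n_0 = (-0.8805, -0.4741)
n_1 = (-0.1563, -0.9877)
n_2 = (+0.7476, -0.6642)
n_3 = (+0.5620, +0.8271)
n_4 = (-0.1551, +0.9879)
n_5 = (-0.5073, +0.8618)
n_6 = (-0.9273, +0.3744)
  (0,1): δ = 127.29°  ·
  (0,2): δ = 69.92°  ·
  (0,3): δ = 27.50°  ·
  (0,4): δ = 70.62°  ·
  (0,5): δ = 92.18°  ·
  (0,6): δ = 129.71°  ·
  (1,2): δ = 122.63°  ·
  (1,3): δ = 25.20°  ·
  (1,4): δ = 17.92°  ✓
  (1,5): δ = 39.48°  ·
  (1,6): δ = 77.01°  ·
  (2,3): δ = 82.58°  ·
  (2,4): δ = 39.46°  ·
  (2,5): δ = 17.90°  ✓
  (2,6): δ = 19.63°  ✓
  (3,4): δ = 136.88°  ·
  (3,5): δ = 115.32°  ·
  (3,6): δ = 77.79°  ·
  (4,5): δ = 158.44°  ·
  (4,6): δ = 120.91°  ·
  (5,6): δ = 142.47°  ·
antipodal pairs: 3

count = 3; pairs: (1,4), (2,5), (2,6)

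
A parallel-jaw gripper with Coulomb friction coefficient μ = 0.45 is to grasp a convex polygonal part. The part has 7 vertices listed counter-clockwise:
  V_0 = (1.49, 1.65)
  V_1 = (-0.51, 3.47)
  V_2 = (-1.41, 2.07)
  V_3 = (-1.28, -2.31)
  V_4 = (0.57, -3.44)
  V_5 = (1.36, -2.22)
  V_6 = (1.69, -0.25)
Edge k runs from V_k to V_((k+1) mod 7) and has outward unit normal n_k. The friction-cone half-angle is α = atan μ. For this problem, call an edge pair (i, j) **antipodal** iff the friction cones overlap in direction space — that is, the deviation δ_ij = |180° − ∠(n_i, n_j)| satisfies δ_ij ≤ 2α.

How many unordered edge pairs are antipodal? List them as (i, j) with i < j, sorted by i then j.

α = atan 0.45 = 24.23°;  2α = 48.46°
n_0 = (+0.6730, +0.7396)
n_1 = (-0.8412, +0.5408)
n_2 = (-0.9996, -0.0297)
n_3 = (-0.5213, -0.8534)
n_4 = (+0.8394, -0.5435)
n_5 = (+0.9863, -0.1652)
n_6 = (+0.9945, +0.1047)
  (0,1): δ = 80.43°  ·
  (0,2): δ = 46.00°  ✓
  (0,3): δ = 10.89°  ✓
  (0,4): δ = 99.38°  ·
  (0,5): δ = 122.79°  ·
  (0,6): δ = 138.31°  ·
  (1,2): δ = 145.56°  ·
  (1,3): δ = 88.68°  ·
  (1,4): δ = 0.19°  ✓
  (1,5): δ = 23.23°  ✓
  (1,6): δ = 38.74°  ✓
  (2,3): δ = 123.12°  ·
  (2,4): δ = 34.62°  ✓
  (2,5): δ = 11.21°  ✓
  (2,6): δ = 4.31°  ✓
  (3,4): δ = 91.51°  ·
  (3,5): δ = 68.09°  ·
  (3,6): δ = 52.57°  ·
  (4,5): δ = 156.58°  ·
  (4,6): δ = 141.07°  ·
  (5,6): δ = 164.48°  ·
antipodal pairs: 8

count = 8; pairs: (0,2), (0,3), (1,4), (1,5), (1,6), (2,4), (2,5), (2,6)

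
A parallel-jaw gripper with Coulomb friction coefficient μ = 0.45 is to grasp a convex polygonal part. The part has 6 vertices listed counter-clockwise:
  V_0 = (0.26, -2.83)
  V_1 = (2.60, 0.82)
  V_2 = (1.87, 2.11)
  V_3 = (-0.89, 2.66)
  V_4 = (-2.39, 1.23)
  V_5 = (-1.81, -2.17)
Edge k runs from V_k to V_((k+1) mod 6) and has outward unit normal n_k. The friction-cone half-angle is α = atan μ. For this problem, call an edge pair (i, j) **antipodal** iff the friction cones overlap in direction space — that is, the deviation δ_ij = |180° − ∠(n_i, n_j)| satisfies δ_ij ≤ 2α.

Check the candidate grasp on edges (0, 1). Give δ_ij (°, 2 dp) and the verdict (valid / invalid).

δ = 117.83°, invalid

α = atan 0.45 = 24.23°;  2α = 48.46°
edge 0: e_0 = (+2.34, +3.65);  n_0 = (+0.8419, -0.5397)
edge 1: e_1 = (-0.73, +1.29);  n_1 = (+0.8703, +0.4925)
∠(n_0, n_1) = 62.17°
δ = |180° − 62.17°| = 117.83°
117.83° > 2α = 48.46°  →  invalid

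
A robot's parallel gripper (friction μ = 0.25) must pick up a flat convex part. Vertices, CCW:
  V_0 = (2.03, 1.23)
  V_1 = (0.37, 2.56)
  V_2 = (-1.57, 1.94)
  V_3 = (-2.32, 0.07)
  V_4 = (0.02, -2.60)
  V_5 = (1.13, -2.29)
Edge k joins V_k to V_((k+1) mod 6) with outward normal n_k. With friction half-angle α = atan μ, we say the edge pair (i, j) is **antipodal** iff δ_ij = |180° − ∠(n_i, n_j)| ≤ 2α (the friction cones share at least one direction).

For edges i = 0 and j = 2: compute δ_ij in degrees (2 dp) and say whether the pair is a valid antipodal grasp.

δ = 73.15°, invalid

α = atan 0.25 = 14.04°;  2α = 28.07°
edge 0: e_0 = (-1.66, +1.33);  n_0 = (+0.6253, +0.7804)
edge 2: e_2 = (-0.75, -1.87);  n_2 = (-0.9281, +0.3722)
∠(n_0, n_2) = 106.85°
δ = |180° − 106.85°| = 73.15°
73.15° > 2α = 28.07°  →  invalid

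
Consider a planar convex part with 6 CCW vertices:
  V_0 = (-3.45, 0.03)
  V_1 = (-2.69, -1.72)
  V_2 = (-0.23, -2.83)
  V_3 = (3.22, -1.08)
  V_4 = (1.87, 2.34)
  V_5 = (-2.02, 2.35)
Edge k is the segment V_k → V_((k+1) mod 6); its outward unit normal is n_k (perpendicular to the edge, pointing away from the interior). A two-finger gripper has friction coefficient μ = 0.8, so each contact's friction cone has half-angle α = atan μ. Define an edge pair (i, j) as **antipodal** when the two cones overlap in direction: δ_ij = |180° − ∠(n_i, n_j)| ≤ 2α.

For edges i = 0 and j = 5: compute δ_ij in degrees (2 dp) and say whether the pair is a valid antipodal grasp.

α = atan 0.8 = 38.66°;  2α = 77.32°
edge 0: e_0 = (+0.76, -1.75);  n_0 = (-0.9172, -0.3983)
edge 5: e_5 = (-1.43, -2.32);  n_5 = (-0.8513, +0.5247)
∠(n_0, n_5) = 55.12°
δ = |180° − 55.12°| = 124.88°
124.88° > 2α = 77.32°  →  invalid

δ = 124.88°, invalid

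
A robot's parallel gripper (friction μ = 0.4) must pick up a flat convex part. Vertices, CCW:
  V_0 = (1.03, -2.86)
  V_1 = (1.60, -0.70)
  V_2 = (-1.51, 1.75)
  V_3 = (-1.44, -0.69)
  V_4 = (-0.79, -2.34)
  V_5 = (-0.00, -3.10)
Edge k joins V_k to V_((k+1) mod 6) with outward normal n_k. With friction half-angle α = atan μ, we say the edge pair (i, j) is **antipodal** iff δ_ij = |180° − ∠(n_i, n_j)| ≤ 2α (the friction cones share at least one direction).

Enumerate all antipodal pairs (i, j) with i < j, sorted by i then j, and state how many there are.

count = 4; pairs: (0,2), (0,3), (1,3), (1,4)

α = atan 0.4 = 21.80°;  2α = 43.60°
n_0 = (+0.9669, -0.2552)
n_1 = (+0.6188, +0.7855)
n_2 = (-0.9996, -0.0287)
n_3 = (-0.9304, -0.3665)
n_4 = (-0.6933, -0.7207)
n_5 = (+0.2269, -0.9739)
  (0,1): δ = 113.45°  ·
  (0,2): δ = 16.43°  ✓
  (0,3): δ = 36.28°  ✓
  (0,4): δ = 60.89°  ·
  (0,5): δ = 117.90°  ·
  (1,2): δ = 50.13°  ·
  (1,3): δ = 30.27°  ✓
  (1,4): δ = 5.66°  ✓
  (1,5): δ = 51.35°  ·
  (2,3): δ = 160.14°  ·
  (2,4): δ = 135.53°  ·
  (2,5): δ = 78.53°  ·
  (3,4): δ = 155.39°  ·
  (3,5): δ = 98.38°  ·
  (4,5): δ = 122.99°  ·
antipodal pairs: 4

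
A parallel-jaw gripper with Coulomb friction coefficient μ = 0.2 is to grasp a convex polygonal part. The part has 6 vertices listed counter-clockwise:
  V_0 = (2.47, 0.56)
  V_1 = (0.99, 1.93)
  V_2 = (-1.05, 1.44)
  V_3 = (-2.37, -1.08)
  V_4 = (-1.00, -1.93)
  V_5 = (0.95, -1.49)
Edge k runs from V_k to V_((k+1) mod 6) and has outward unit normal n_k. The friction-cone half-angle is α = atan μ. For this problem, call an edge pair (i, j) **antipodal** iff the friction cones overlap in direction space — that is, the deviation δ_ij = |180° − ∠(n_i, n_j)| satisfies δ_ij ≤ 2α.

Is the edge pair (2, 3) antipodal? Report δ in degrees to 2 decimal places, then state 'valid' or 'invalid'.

δ = 94.17°, invalid

α = atan 0.2 = 11.31°;  2α = 22.62°
edge 2: e_2 = (-1.32, -2.52);  n_2 = (-0.8858, +0.4640)
edge 3: e_3 = (+1.37, -0.85);  n_3 = (-0.5272, -0.8497)
∠(n_2, n_3) = 85.83°
δ = |180° − 85.83°| = 94.17°
94.17° > 2α = 22.62°  →  invalid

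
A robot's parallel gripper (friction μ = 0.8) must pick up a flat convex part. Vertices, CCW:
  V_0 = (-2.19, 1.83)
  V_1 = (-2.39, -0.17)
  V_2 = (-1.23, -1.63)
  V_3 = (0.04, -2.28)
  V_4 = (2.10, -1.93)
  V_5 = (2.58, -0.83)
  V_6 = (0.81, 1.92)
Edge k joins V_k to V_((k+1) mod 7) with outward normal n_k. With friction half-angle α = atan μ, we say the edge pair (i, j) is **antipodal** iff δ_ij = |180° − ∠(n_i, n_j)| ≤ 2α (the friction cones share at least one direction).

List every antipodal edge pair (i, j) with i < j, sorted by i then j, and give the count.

α = atan 0.8 = 38.66°;  2α = 77.32°
n_0 = (-0.9950, +0.0995)
n_1 = (-0.7830, -0.6221)
n_2 = (-0.4556, -0.8902)
n_3 = (+0.1675, -0.9859)
n_4 = (+0.9165, -0.3999)
n_5 = (+0.8409, +0.5412)
n_6 = (-0.0300, +0.9996)
  (0,1): δ = 135.82°  ·
  (0,2): δ = 111.39°  ·
  (0,3): δ = 74.65°  ✓
  (0,4): δ = 17.86°  ✓
  (0,5): δ = 38.48°  ✓
  (0,6): δ = 97.43°  ·
  (1,2): δ = 155.57°  ·
  (1,3): δ = 118.83°  ·
  (1,4): δ = 62.04°  ✓
  (1,5): δ = 5.70°  ✓
  (1,6): δ = 53.25°  ✓
  (2,3): δ = 143.25°  ·
  (2,4): δ = 86.47°  ·
  (2,5): δ = 30.13°  ✓
  (2,6): δ = 28.82°  ✓
  (3,4): δ = 123.22°  ·
  (3,5): δ = 66.88°  ✓
  (3,6): δ = 7.92°  ✓
  (4,5): δ = 123.66°  ·
  (4,6): δ = 64.71°  ✓
  (5,6): δ = 121.05°  ·
antipodal pairs: 11

count = 11; pairs: (0,3), (0,4), (0,5), (1,4), (1,5), (1,6), (2,5), (2,6), (3,5), (3,6), (4,6)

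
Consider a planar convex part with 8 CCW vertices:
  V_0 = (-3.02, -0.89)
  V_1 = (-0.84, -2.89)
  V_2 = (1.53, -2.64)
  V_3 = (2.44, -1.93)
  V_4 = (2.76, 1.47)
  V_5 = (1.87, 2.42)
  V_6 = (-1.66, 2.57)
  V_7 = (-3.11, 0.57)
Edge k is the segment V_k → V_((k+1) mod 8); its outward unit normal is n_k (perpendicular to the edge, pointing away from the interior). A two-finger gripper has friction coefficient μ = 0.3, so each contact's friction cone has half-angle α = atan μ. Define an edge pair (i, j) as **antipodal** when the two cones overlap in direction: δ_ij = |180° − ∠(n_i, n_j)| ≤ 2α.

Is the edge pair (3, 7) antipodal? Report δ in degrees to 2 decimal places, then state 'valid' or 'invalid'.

δ = 8.90°, valid

α = atan 0.3 = 16.70°;  2α = 33.40°
edge 3: e_3 = (+0.32, +3.40);  n_3 = (+0.9956, -0.0937)
edge 7: e_7 = (+0.09, -1.46);  n_7 = (-0.9981, -0.0615)
∠(n_3, n_7) = 171.10°
δ = |180° − 171.10°| = 8.90°
8.90° ≤ 2α = 33.40°  →  valid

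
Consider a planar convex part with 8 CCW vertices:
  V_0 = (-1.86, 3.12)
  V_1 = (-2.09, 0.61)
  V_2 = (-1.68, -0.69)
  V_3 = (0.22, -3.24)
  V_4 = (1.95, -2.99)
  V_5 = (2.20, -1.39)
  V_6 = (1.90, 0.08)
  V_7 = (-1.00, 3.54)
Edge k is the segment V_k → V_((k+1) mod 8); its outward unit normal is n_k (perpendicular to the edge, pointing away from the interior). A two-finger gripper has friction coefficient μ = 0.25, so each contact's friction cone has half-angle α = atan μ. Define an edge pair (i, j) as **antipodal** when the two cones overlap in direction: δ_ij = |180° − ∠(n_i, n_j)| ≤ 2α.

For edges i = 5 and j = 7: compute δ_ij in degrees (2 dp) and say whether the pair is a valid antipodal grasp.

α = atan 0.25 = 14.04°;  2α = 28.07°
edge 5: e_5 = (-0.30, +1.47);  n_5 = (+0.9798, +0.2000)
edge 7: e_7 = (-0.86, -0.42);  n_7 = (-0.4388, +0.8986)
∠(n_5, n_7) = 104.49°
δ = |180° − 104.49°| = 75.51°
75.51° > 2α = 28.07°  →  invalid

δ = 75.51°, invalid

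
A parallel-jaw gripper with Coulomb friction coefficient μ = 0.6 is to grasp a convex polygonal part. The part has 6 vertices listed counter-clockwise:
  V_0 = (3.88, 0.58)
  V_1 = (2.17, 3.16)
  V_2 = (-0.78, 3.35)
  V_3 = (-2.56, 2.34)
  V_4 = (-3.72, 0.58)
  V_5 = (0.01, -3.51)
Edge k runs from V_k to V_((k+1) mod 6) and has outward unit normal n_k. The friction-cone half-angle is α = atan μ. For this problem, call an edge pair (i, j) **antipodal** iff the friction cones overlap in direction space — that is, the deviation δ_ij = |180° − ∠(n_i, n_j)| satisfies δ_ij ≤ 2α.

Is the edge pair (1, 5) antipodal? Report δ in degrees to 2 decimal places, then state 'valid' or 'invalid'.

δ = 50.27°, valid

α = atan 0.6 = 30.96°;  2α = 61.93°
edge 1: e_1 = (-2.95, +0.19);  n_1 = (+0.0643, +0.9979)
edge 5: e_5 = (+3.87, +4.09);  n_5 = (+0.7264, -0.6873)
∠(n_1, n_5) = 129.73°
δ = |180° − 129.73°| = 50.27°
50.27° ≤ 2α = 61.93°  →  valid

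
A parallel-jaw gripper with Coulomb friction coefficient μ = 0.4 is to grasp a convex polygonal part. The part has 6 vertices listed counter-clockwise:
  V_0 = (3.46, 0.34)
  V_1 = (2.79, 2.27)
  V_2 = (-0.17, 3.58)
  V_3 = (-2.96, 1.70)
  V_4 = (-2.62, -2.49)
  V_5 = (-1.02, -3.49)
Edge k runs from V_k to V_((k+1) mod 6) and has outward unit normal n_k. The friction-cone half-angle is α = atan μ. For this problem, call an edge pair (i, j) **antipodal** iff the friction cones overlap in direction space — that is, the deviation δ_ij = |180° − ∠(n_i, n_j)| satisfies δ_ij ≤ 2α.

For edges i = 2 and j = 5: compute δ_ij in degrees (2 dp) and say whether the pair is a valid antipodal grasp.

δ = 6.55°, valid

α = atan 0.4 = 21.80°;  2α = 43.60°
edge 2: e_2 = (-2.79, -1.88);  n_2 = (-0.5588, +0.8293)
edge 5: e_5 = (+4.48, +3.83);  n_5 = (+0.6498, -0.7601)
∠(n_2, n_5) = 173.45°
δ = |180° − 173.45°| = 6.55°
6.55° ≤ 2α = 43.60°  →  valid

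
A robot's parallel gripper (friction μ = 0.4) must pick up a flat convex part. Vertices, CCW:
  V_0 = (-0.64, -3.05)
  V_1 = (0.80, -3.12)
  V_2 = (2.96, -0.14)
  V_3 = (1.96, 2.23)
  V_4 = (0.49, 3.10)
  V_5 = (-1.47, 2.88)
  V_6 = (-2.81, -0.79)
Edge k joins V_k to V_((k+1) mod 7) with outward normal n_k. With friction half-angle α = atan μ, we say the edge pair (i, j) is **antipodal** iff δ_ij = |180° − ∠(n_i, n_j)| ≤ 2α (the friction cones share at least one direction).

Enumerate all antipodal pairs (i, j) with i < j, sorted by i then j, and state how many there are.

α = atan 0.4 = 21.80°;  2α = 43.60°
n_0 = (-0.0486, -0.9988)
n_1 = (+0.8097, -0.5869)
n_2 = (+0.9213, +0.3888)
n_3 = (+0.5093, +0.8606)
n_4 = (-0.1115, +0.9938)
n_5 = (-0.9393, +0.3430)
n_6 = (-0.7213, -0.6926)
  (0,1): δ = 123.15°  ·
  (0,2): δ = 64.34°  ·
  (0,3): δ = 27.84°  ✓
  (0,4): δ = 9.19°  ✓
  (0,5): δ = 72.72°  ·
  (0,6): δ = 136.62°  ·
  (1,2): δ = 121.19°  ·
  (1,3): δ = 84.68°  ·
  (1,4): δ = 47.66°  ·
  (1,5): δ = 15.88°  ✓
  (1,6): δ = 79.77°  ·
  (2,3): δ = 143.50°  ·
  (2,4): δ = 106.47°  ·
  (2,5): δ = 42.94°  ✓
  (2,6): δ = 20.96°  ✓
  (3,4): δ = 142.98°  ·
  (3,5): δ = 79.44°  ·
  (3,6): δ = 15.55°  ✓
  (4,5): δ = 116.46°  ·
  (4,6): δ = 52.57°  ·
  (5,6): δ = 116.11°  ·
antipodal pairs: 6

count = 6; pairs: (0,3), (0,4), (1,5), (2,5), (2,6), (3,6)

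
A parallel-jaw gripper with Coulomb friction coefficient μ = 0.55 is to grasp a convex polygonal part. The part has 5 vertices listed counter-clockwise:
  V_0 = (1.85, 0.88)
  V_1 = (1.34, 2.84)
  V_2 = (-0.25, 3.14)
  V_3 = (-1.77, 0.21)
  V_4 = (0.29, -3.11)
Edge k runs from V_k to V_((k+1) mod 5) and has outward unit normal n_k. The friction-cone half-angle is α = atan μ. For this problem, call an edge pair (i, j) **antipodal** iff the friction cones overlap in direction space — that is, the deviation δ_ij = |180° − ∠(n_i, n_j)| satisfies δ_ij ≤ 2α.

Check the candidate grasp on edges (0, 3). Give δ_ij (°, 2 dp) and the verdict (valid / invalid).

α = atan 0.55 = 28.81°;  2α = 57.62°
edge 0: e_0 = (-0.51, +1.96);  n_0 = (+0.9678, +0.2518)
edge 3: e_3 = (+2.06, -3.32);  n_3 = (-0.8497, -0.5272)
∠(n_0, n_3) = 162.77°
δ = |180° − 162.77°| = 17.23°
17.23° ≤ 2α = 57.62°  →  valid

δ = 17.23°, valid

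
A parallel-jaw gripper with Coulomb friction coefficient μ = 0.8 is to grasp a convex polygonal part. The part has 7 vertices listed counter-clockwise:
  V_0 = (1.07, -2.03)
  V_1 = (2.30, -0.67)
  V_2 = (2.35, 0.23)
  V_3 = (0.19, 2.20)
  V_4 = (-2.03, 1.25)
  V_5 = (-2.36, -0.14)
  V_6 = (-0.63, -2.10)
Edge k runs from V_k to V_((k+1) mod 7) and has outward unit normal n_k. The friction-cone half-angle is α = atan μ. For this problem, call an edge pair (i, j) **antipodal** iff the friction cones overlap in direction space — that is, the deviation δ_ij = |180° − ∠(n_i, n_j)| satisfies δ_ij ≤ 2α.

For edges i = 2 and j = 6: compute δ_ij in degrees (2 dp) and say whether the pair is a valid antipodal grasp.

δ = 44.72°, valid

α = atan 0.8 = 38.66°;  2α = 77.32°
edge 2: e_2 = (-2.16, +1.97);  n_2 = (+0.6739, +0.7389)
edge 6: e_6 = (+1.70, +0.07);  n_6 = (+0.0411, -0.9992)
∠(n_2, n_6) = 135.28°
δ = |180° − 135.28°| = 44.72°
44.72° ≤ 2α = 77.32°  →  valid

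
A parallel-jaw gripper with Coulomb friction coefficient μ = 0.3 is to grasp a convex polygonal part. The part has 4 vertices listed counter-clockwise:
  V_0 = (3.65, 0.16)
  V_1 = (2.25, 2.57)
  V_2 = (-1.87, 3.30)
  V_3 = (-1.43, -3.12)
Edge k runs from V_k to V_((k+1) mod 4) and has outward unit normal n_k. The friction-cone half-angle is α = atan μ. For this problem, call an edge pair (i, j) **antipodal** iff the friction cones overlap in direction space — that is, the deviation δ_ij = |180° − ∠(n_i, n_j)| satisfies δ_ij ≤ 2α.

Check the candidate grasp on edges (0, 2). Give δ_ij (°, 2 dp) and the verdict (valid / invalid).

α = atan 0.3 = 16.70°;  2α = 33.40°
edge 0: e_0 = (-1.40, +2.41);  n_0 = (+0.8647, +0.5023)
edge 2: e_2 = (+0.44, -6.42);  n_2 = (-0.9977, -0.0684)
∠(n_0, n_2) = 153.77°
δ = |180° − 153.77°| = 26.23°
26.23° ≤ 2α = 33.40°  →  valid

δ = 26.23°, valid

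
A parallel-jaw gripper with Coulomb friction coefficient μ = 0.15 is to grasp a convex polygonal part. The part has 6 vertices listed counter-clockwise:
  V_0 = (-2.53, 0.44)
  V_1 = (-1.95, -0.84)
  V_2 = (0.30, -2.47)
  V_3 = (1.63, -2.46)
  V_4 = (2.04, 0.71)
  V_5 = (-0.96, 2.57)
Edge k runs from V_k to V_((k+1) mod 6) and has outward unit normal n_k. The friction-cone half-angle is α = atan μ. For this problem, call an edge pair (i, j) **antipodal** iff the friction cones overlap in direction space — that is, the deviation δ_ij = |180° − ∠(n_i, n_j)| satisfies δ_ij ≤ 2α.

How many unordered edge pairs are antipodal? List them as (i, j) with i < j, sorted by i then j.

count = 1; pairs: (1,4)

α = atan 0.15 = 8.53°;  2α = 17.06°
n_0 = (-0.9109, -0.4127)
n_1 = (-0.5867, -0.8098)
n_2 = (+0.0075, -1.0000)
n_3 = (+0.9917, -0.1283)
n_4 = (+0.5269, +0.8499)
n_5 = (-0.8050, +0.5933)
  (0,1): δ = 150.30°  ·
  (0,2): δ = 113.95°  ·
  (0,3): δ = 31.75°  ·
  (0,4): δ = 33.82°  ·
  (0,5): δ = 119.23°  ·
  (1,2): δ = 143.65°  ·
  (1,3): δ = 61.45°  ·
  (1,4): δ = 4.12°  ✓
  (1,5): δ = 89.53°  ·
  (2,3): δ = 97.80°  ·
  (2,4): δ = 32.23°  ·
  (2,5): δ = 53.18°  ·
  (3,4): δ = 114.43°  ·
  (3,5): δ = 29.02°  ·
  (4,5): δ = 94.59°  ·
antipodal pairs: 1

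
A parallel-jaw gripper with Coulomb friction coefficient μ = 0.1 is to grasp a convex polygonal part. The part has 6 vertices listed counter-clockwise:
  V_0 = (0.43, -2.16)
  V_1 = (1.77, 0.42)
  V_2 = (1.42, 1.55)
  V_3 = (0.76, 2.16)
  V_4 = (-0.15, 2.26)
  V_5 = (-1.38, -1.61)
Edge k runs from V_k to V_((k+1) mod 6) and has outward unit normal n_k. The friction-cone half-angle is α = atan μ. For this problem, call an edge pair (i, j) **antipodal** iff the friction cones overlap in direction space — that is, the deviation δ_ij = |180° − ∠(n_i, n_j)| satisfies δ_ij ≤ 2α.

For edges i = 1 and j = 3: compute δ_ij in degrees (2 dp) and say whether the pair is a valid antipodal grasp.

α = atan 0.1 = 5.71°;  2α = 11.42°
edge 1: e_1 = (-0.35, +1.13);  n_1 = (+0.9552, +0.2959)
edge 3: e_3 = (-0.91, +0.10);  n_3 = (+0.1092, +0.9940)
∠(n_1, n_3) = 66.52°
δ = |180° − 66.52°| = 113.48°
113.48° > 2α = 11.42°  →  invalid

δ = 113.48°, invalid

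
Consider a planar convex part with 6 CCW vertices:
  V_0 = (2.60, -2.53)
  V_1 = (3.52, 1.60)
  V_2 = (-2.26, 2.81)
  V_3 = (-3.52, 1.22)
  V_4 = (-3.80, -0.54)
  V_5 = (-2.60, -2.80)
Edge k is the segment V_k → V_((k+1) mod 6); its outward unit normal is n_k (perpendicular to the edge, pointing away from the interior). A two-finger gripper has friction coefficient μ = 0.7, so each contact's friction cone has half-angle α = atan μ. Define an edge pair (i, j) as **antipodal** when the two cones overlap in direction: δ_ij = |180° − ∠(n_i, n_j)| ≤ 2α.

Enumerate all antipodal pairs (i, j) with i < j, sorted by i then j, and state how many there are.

α = atan 0.7 = 34.99°;  2α = 69.98°
n_0 = (+0.9761, -0.2174)
n_1 = (+0.2049, +0.9788)
n_2 = (-0.7837, +0.6211)
n_3 = (-0.9876, +0.1571)
n_4 = (-0.8832, -0.4690)
n_5 = (+0.0519, -0.9987)
  (0,1): δ = 89.27°  ·
  (0,2): δ = 25.84°  ✓
  (0,3): δ = 3.52°  ✓
  (0,4): δ = 40.53°  ✓
  (0,5): δ = 105.53°  ·
  (1,2): δ = 116.57°  ·
  (1,3): δ = 87.22°  ·
  (1,4): δ = 50.21°  ✓
  (1,5): δ = 14.80°  ✓
  (2,3): δ = 150.64°  ·
  (2,4): δ = 113.64°  ·
  (2,5): δ = 48.63°  ✓
  (3,4): δ = 142.99°  ·
  (3,5): δ = 77.99°  ·
  (4,5): δ = 114.99°  ·
antipodal pairs: 6

count = 6; pairs: (0,2), (0,3), (0,4), (1,4), (1,5), (2,5)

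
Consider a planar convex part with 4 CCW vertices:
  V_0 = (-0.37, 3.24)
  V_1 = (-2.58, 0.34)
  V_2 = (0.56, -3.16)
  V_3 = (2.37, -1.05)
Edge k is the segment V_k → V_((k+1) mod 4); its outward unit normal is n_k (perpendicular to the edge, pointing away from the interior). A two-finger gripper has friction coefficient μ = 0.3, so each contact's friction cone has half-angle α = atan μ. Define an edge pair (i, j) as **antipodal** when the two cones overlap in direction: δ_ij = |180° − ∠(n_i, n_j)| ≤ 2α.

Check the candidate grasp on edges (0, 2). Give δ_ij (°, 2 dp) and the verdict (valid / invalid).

α = atan 0.3 = 16.70°;  2α = 33.40°
edge 0: e_0 = (-2.21, -2.90);  n_0 = (-0.7954, +0.6061)
edge 2: e_2 = (+1.81, +2.11);  n_2 = (+0.7590, -0.6511)
∠(n_0, n_2) = 176.69°
δ = |180° − 176.69°| = 3.31°
3.31° ≤ 2α = 33.40°  →  valid

δ = 3.31°, valid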